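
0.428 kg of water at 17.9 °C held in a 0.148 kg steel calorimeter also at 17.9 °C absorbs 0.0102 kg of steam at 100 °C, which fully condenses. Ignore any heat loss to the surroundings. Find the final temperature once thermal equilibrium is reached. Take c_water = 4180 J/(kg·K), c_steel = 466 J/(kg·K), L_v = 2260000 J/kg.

Conservation of energy gives ΣQ = 0:
latent heat released on condensation: 0.0102×2260000 = 23052; condensed water 100 °C→T: 42.64(T − 100); original water: 1789(T − 17.9); cup: 68.97(T − 17.9)
1900.6 T = 23052 + 4263.6 + 33258 = 60574
T ≈ 31.87 °C (< 100 °C, so full condensation is consistent).

T_f ≈ 31.9 °C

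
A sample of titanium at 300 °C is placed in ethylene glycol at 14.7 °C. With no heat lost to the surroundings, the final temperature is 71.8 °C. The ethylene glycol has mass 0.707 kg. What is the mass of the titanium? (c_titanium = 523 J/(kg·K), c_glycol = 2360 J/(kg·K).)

Energy conservation, ΣQ = 0:
m×523×(71.8 − 300) + 0.707×2360×(71.8 − 14.7) = 0
-119349 m = -95272
m = -95272/-119349 ≈ 0.7983 kg

m ≈ 0.798 kg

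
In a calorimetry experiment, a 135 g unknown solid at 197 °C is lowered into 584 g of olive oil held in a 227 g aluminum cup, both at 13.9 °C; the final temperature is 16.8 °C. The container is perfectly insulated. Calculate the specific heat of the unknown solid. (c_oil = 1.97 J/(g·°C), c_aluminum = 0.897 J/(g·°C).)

c ≈ 0.161 J/(g·°C)

Heat gained plus heat lost sum to zero:
135×c×(16.8 − 197) + 584×1.97×(16.8 − 13.9) + 227×0.897×(16.8 − 13.9) = 0
-24327 c = -3926.9
c = -3926.9/-24327 ≈ 0.1614 J/(g·°C)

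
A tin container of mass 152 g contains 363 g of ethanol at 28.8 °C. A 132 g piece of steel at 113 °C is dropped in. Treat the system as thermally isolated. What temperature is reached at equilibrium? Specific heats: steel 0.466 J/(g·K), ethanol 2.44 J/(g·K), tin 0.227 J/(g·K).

T_f ≈ 34.1 °C

T_f is the heat-capacity-weighted average of the initial temperatures:
T_f = (61.51·113 + 885.72·28.8 + 34.5·28.8) / (61.51 + 885.72 + 34.5)
    = 33453 / 981.74 ≈ 34.08 °C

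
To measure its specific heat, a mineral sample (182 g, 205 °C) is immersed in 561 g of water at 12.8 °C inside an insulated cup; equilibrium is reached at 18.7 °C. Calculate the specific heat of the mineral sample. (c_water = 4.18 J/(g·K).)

Conservation of energy gives ΣQ = 0:
182·c·(18.7 − 205) + 561·4.18·(18.7 − 12.8) = 0
-33907 c = -13835
c = -13835/-33907 ≈ 0.408 J/(g·K)

c ≈ 0.408 J/(g·K)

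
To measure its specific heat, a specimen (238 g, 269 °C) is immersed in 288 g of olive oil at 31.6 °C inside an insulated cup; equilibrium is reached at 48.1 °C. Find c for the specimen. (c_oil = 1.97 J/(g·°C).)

c ≈ 0.178 J/(g·°C)

m_s c (T_s − T_f) = m_oil c_oil (T_f − T_0):
238·c·(269 − 48.1) = 288·1.97·(48.1 − 31.6)
52574 c = 9361.4  ⇒  c ≈ 0.1781 J/(g·°C)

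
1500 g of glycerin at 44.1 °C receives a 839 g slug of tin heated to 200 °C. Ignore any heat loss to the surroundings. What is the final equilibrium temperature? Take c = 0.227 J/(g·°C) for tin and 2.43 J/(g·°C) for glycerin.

T_f ≈ 51.8 °C

Setting the total heat transfer to zero:
839·0.227·(T − 200) + 1500·2.43·(T − 44.1) = 0
3835.5 T = 198835
T = 198835 / 3835.5 = 51.8 °C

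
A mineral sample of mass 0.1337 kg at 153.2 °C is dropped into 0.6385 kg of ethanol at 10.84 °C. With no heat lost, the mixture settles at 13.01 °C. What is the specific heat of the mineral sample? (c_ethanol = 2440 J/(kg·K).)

c ≈ 180 J/(kg·K)

Heat gained plus heat lost sum to zero:
0.1337×c×(13.01 − 153.2) + 0.6385×2440×(13.01 − 10.84) = 0
-18.74 c = -3380.7
c = -3380.7/-18.74 ≈ 180.4 J/(kg·K)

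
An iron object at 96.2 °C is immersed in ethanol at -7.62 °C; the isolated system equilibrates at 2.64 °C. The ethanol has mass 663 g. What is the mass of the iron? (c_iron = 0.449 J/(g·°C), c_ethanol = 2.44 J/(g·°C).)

m ≈ 395 g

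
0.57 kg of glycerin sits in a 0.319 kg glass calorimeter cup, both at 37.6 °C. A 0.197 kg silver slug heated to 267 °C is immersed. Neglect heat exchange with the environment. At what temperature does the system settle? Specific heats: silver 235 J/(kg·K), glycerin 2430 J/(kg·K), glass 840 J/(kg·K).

T_f ≈ 43.8 °C

Conservation of energy gives ΣQ = 0:
0.197*235*(T − 267) + 0.57*2430*(T − 37.6) + 0.319*840*(T − 37.6) = 0
(46.3 + 1385.1 + 267.96) T = 46.3*267 + 1385.1*37.6 + 267.96*37.6
T = 74516 / 1699.4 = 43.8 °C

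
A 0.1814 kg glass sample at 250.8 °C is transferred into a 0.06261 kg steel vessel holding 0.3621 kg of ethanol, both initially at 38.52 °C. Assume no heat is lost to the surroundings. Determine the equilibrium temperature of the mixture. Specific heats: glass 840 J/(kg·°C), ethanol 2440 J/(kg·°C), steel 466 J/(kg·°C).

T_f ≈ 68.9 °C

Conservation of energy gives ΣQ = 0:
0.1814*840*(T − 250.8) + 0.3621*2440*(T − 38.52) + 0.06261*466*(T − 38.52) = 0
(152.38 + 883.52 + 29.18) T = 152.38*250.8 + 883.52*38.52 + 29.18*38.52
T = 73373/1065.1 ≈ 68.89 °C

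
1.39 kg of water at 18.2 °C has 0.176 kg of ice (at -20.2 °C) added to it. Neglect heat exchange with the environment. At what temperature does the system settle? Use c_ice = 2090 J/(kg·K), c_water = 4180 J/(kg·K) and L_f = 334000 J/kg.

T_f ≈ 6.0 °C

Energy balance with sensible and latent terms:
warm ice to 0 °C: 0.176·2090·(0 − (-20.2)) = 7430.4; melt ice: 0.176·334000 = 58784; meltwater 0→T: 0.176·4180·T = 735.68 T; water: 5810.2(T − 18.2)
6545.9 T = 105746 − 66214 = 39531
T ≈ 6.04 °C. Since T > 0 °C, the all-ice-melts assumption holds.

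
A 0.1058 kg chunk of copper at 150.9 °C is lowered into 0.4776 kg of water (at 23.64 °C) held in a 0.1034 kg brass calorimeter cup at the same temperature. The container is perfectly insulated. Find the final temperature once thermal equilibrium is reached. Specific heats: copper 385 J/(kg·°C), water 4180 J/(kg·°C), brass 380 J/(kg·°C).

Heat gained plus heat lost sum to zero:
0.1058·385·(T − 150.9) + 0.4776·4180·(T − 23.64) + 0.1034·380·(T − 23.64) = 0
40.73(T − 150.9) + 1996.4(T − 23.64) + 39.29(T − 23.64) = 0
2076.4 T = 54270
T ≈ 26.14 °C

T_f ≈ 26.1 °C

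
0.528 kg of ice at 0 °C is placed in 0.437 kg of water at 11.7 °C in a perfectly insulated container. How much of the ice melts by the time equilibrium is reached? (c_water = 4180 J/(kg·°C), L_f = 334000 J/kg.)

Heat available from the water dropping to 0 °C: 0.437×4180×11.7 = 21372 J.
Melting all 0.528 kg of ice would need 0.528×334000 = 176352 J.
That's not enough to melt it all — equilibrium is at 0 °C with ice remaining.
m_melted×334000 = 21372  ⇒  m_melted ≈ 0.06399 kg.

m_melted ≈ 0.064 kg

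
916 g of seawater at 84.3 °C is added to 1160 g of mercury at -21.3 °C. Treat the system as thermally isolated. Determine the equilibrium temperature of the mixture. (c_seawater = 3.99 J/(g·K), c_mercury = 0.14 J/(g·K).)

T_f ≈ 79.8 °C

Heat gained plus heat lost sum to zero:
916×3.99×(T − 84.3) + 1160×0.14×(T − (-21.3)) = 0
3654.8(T − 84.3) + 162.4(T − (-21.3)) = 0
(3654.8 + 162.4) T = 3654.8×84.3 + 162.4×(-21.3)
T = 304644/3817.2 ≈ 79.81 °C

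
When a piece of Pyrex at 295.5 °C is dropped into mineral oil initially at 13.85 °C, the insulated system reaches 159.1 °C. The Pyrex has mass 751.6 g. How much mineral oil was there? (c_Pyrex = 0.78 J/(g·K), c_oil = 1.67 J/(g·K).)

m ≈ 330 g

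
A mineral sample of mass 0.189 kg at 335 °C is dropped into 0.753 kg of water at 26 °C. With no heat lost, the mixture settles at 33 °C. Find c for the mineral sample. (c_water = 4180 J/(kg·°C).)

Let T be the final temperature. ΣQ_i = 0:
0.189×c×(33 − 335) + 0.753×4180×(33 − 26) = 0
-57.08 c = -22033
c = -22033/-57.08 ≈ 386 J/(kg·°C)

c ≈ 386 J/(kg·°C)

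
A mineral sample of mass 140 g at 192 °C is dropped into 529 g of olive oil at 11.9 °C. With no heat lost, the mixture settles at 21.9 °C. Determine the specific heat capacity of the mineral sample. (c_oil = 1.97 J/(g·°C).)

c ≈ 0.438 J/(g·°C)

Net heat exchanged in the isolated system is zero:
140·c·(21.9 − 192) + 529·1.97·(21.9 − 11.9) = 0
-23814 c = -10421
c = -10421/-23814 ≈ 0.4376 J/(g·°C)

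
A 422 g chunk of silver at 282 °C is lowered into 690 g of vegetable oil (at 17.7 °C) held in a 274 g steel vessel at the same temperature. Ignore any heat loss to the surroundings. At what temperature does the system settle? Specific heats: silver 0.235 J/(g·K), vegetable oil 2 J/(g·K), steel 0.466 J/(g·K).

T_f ≈ 34.0 °C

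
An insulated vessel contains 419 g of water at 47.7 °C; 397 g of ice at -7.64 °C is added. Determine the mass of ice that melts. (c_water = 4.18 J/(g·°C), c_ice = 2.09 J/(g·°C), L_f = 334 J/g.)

Cooling the water to 0 °C releases 419×4.18×47.7 = 83543 J.
Of that, 397×2.09×7.64 = 6339.1 J goes to bring the ice to 0 °C, leaving 77204 J.
Melting all 397 g of ice would need 397×334 = 132598 J.
Since 77204 < 132598 J, not all the ice melts; equilibrium is at 0 °C.
Mass melted = 77204/334 ≈ 231.1 g.

m_melted ≈ 231 g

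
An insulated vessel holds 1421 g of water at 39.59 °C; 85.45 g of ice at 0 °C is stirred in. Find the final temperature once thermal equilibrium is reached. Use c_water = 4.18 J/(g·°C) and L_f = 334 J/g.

T_f ≈ 32.8 °C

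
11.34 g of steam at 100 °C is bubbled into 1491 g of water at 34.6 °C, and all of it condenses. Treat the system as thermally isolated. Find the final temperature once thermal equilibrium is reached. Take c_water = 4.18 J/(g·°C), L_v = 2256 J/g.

Conservation of energy gives ΣQ = 0:
condense steam: −11.34·2256 = −25583
  condensate cools 100→T: 11.34·4.18·(T − 100) = 47.4(T − 100)
  original water: 6232.4(T − 34.6)
6279.8 T = 25583 + 4740.1 + 215640 = 245964
T ≈ 39.17 °C, under the boiling point, so the assumption holds.

T_f ≈ 39.2 °C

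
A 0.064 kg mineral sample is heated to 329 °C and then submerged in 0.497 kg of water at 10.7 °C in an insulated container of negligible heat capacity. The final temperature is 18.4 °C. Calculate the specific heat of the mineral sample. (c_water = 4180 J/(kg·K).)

Conservation of energy gives ΣQ = 0:
0.064×c×(18.4 − 329) + 0.497×4180×(18.4 − 10.7) = 0
-19.88 c = -15996
c = -15996/-19.88 ≈ 804.7 J/(kg·K)

c ≈ 805 J/(kg·K)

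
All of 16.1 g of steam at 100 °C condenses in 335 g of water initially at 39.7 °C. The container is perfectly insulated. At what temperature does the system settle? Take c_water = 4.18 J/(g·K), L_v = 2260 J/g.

T_f ≈ 67.3 °C

Let T be the final temperature. ΣQ_i = 0:
latent heat released on condensation: 16.1·2260 = 36386
  condensate cools 100→T: 16.1·4.18·(T − 100) = 67.3(T − 100)
  water warms: 335·4.18·(T − 39.7) = 1400.3(T − 39.7)
1467.6 T = 36386 + 6729.8 + 55592 = 98708
T ≈ 67.26 °C (< 100 °C, so full condensation is consistent).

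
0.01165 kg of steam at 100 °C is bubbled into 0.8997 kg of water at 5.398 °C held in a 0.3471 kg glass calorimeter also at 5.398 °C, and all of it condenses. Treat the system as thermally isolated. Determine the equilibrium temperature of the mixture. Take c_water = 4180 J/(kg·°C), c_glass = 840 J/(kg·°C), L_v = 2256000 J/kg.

T_f ≈ 12.9 °C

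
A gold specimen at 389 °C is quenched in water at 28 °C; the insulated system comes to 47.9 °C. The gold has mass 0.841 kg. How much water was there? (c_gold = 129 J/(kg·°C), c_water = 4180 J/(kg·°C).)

m ≈ 0.445 kg

|Q_gold| = |Q_water|:
0.841·129·(389 − 47.9) = m·4180·(47.9 − 28)
83182 m = 37006  ⇒  m ≈ 0.4449 kg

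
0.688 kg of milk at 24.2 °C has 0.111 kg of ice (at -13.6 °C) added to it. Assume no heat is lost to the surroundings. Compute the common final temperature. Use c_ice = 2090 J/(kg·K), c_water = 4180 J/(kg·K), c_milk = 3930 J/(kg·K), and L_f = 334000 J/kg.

T_f ≈ 8.0 °C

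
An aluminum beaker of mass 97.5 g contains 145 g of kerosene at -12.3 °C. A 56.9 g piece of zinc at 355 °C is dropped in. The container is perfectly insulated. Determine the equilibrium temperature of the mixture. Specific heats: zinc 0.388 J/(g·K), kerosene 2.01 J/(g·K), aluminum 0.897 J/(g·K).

T_f ≈ 7.9 °C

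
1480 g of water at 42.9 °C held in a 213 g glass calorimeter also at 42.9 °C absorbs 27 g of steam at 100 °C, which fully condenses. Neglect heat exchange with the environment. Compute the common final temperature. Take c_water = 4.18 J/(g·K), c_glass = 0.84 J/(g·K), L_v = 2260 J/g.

T_f ≈ 53.3 °C

Conservation of energy gives ΣQ = 0:
condense steam: −27×2260 = −61020; condensate cools 100→T: 27×4.18×(T − 100) = 112.86(T − 100); original water: 6186.4(T − 42.9); cup: 178.92(T − 42.9)
6478.2 T = 61020 + 11286 + 273072 = 345378
T ≈ 53.31 °C, under the boiling point, so the assumption holds.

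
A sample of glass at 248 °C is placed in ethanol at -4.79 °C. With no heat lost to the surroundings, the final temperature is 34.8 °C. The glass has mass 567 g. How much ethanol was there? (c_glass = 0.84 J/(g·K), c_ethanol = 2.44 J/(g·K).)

Net heat exchanged in the isolated system is zero:
567×0.84×(34.8 − 248) + m×2.44×(34.8 − (-4.79)) = 0
96.6 m = 101543
m = 101543/96.6 ≈ 1051 g

m ≈ 1050 g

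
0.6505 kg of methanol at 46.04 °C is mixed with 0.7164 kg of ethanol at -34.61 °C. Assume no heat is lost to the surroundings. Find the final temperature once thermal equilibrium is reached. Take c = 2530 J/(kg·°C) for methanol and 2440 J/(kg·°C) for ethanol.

T_f ≈ 4.5 °C

Energy conservation, ΣQ = 0:
0.6505*2530*(T − 46.04) + 0.7164*2440*(T − (-34.61)) = 0
1645.8(T − 46.04) + 1748(T − (-34.61)) = 0
3393.8 T = 15272
T = 15272 / 3393.8 = 4.5 °C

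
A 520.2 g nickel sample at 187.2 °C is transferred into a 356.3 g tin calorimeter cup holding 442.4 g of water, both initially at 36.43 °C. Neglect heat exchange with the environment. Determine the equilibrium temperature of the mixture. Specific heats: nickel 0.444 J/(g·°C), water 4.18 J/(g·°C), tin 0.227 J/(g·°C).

T_f ≈ 52.5 °C

Setting the total heat transfer to zero:
520.2·0.444·(T − 187.2) + 442.4·4.18·(T − 36.43) + 356.3·0.227·(T − 36.43) = 0
(230.97 + 1849.2 + 80.88) T = 230.97·187.2 + 1849.2·36.43 + 80.88·36.43
T = 113551 / 2161.1 = 52.5 °C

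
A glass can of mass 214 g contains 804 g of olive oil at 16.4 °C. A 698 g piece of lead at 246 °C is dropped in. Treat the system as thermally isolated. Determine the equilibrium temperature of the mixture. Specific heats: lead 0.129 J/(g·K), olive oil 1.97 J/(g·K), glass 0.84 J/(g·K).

Energy conservation, ΣQ = 0:
698·0.129·(T − 246) + 804·1.97·(T − 16.4) + 214·0.84·(T − 16.4) = 0
1853.7 T = 51074
T = 51074/1853.7 ≈ 27.55 °C

T_f ≈ 27.6 °C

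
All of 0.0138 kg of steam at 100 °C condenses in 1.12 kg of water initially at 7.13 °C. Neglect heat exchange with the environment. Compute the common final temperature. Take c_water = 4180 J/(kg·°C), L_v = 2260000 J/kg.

Energy balance with sensible and latent terms:
latent heat released on condensation: 0.0138·2260000 = 31188
  condensate cools 100→T: 0.0138·4180·(T − 100) = 57.68(T − 100)
  original water: 4681.6(T − 7.13)
4739.3 T = 31188 + 5768.4 + 33380 = 70336
T ≈ 14.84 °C (< 100 °C, so full condensation is consistent).

T_f ≈ 14.8 °C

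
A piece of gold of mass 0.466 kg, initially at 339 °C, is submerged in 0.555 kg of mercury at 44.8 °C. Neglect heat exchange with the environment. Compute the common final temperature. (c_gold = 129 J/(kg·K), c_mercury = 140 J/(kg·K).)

Heat gained plus heat lost sum to zero:
0.466×129×(T − 339) + 0.555×140×(T − 44.8) = 0
137.81 T = 23860
T = 23860/137.81 ≈ 173.13 °C

T_f ≈ 173.1 °C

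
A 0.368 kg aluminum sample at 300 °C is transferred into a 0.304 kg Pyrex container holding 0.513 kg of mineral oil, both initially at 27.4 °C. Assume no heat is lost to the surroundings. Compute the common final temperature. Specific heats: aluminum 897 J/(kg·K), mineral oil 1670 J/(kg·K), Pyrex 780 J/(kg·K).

T_f ≈ 90.6 °C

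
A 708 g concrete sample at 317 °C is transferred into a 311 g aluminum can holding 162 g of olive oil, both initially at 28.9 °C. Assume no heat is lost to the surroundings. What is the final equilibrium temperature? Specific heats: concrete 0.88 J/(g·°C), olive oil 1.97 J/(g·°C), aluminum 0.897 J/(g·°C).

With ΣQ=0 the equilibrium temperature is the m·c-weighted mean:
T_f = (623.04·317 + 319.14·28.9 + 278.97·28.9) / (623.04 + 319.14 + 278.97)
    = 214789 / 1221.1 ≈ 175.89 °C

T_f ≈ 175.9 °C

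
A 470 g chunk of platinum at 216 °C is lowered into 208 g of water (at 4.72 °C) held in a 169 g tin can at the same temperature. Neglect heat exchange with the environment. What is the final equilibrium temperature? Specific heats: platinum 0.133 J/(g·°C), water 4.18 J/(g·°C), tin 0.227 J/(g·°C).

Conservation of energy gives ΣQ = 0:
470*0.133*(T − 216) + 208*4.18*(T − 4.72) + 169*0.227*(T − 4.72) = 0
62.51(T − 216) + 869.44(T − 4.72) + 38.36(T − 4.72) = 0
(62.51 + 869.44 + 38.36) T = 62.51*216 + 869.44*4.72 + 38.36*4.72
T = 17787/970.31 ≈ 18.33 °C

T_f ≈ 18.3 °C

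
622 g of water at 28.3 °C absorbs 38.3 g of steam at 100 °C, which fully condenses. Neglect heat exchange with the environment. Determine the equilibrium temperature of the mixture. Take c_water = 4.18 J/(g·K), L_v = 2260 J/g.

T_f ≈ 63.8 °C

Let T be the final temperature. ΣQ_i = 0:
steam→water at 100 °C releases m L_v = 38.3·2260 = 86558
  condensed water 100 °C→T: 160.09(T − 100)
  original water: 2600(T − 28.3)
2760.1 T = 86558 + 16009 + 73579 = 176146
T ≈ 63.82 °C, under the boiling point, so the assumption holds.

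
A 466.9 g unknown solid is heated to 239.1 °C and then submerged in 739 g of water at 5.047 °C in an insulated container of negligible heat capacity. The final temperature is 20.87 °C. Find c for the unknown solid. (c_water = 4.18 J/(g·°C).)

Heat lost by the unknown solid = heat gained by the water:
466.9·c·(239.1 − 20.87) = 739·4.18·(20.87 − 5.047)
101892 c = 48878  ⇒  c ≈ 0.4797 J/(g·°C)

c ≈ 0.48 J/(g·°C)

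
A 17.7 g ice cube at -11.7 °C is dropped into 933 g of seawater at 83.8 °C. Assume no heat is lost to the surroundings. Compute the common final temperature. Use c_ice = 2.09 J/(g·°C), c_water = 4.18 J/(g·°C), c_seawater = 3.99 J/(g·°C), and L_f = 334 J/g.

T_f ≈ 80.5 °C

Taking heat into each body as positive, Σ m c ΔT = 0:
ice -11.7→0 °C: 17.7·2.09·11.7 = 432.82
  fusion: m_ice L_f = 17.7·334 = 5911.8
  warm the meltwater: 73.99 T
  seawater cools: 933·3.99·(T − 83.8) = 3722.7(T − 83.8)
3796.7 T = 311960 − 6344.6 = 305615
T ≈ 80.50 °C (positive, so assuming full melt was valid).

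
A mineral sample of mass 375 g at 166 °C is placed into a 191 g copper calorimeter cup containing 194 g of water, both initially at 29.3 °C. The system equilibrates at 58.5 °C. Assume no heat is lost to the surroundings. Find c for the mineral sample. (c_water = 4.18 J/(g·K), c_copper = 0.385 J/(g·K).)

c ≈ 0.641 J/(g·K)

Setting the total heat transfer to zero:
375×c×(58.5 − 166) + 194×4.18×(58.5 − 29.3) + 191×0.385×(58.5 − 29.3) = 0
-40312 c = -25826
c = -25826/-40312 ≈ 0.6406 J/(g·K)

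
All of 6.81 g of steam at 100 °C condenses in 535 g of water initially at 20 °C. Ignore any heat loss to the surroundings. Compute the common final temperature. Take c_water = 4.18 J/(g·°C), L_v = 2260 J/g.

T_f ≈ 27.8 °C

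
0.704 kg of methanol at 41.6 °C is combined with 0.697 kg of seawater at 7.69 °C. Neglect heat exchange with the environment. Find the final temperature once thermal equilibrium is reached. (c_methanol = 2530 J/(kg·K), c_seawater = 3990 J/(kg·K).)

T_f ≈ 20.9 °C

Heat gained plus heat lost sum to zero:
0.704·2530·(T − 41.6) + 0.697·3990·(T − 7.69) = 0
1781.1(T − 41.6) + 2781(T − 7.69) = 0
(1781.1 + 2781) T = 1781.1·41.6 + 2781·7.69
T = 95481/4562.1 ≈ 20.93 °C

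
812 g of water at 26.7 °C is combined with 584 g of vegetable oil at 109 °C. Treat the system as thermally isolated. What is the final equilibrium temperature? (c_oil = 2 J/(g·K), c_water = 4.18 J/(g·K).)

T_f = Σ m_i c_i T_i / Σ m_i c_i:
T_f = (1168×109 + 3394.2×26.7) / (1168 + 3394.2)
    = 217936 / 4562.2 ≈ 47.77 °C

T_f ≈ 47.8 °C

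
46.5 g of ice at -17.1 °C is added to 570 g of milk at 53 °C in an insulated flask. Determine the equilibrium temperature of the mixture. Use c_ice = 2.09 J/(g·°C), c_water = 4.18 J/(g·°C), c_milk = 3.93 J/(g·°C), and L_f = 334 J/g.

T_f ≈ 41.7 °C

Let T be the final temperature. ΣQ_i = 0:
warm ice to 0 °C: 46.5·2.09·(0 − (-17.1)) = 1661.9
  melt ice: 46.5·334 = 15531
  meltwater 0→T: 46.5·4.18·T = 194.37 T
  milk cools: 570·3.93·(T − 53) = 2240.1(T − 53)
2434.5 T = 118725 − 17193 = 101532
T ≈ 41.71 °C (positive, so assuming full melt was valid).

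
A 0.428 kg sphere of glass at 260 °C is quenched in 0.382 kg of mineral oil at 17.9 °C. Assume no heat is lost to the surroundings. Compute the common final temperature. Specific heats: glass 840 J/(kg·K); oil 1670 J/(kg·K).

Setting the total heat transfer to zero:
0.428*840*(T − 260) + 0.382*1670*(T − 17.9) = 0
997.46 T = 104894
T ≈ 105.16 °C

T_f ≈ 105.2 °C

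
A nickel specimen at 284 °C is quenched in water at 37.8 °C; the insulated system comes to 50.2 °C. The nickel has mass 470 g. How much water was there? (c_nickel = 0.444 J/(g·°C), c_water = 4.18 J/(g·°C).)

m ≈ 941 g

Heat lost by the nickel = heat gained by the water:
470·0.444·(284 − 50.2) = m·4.18·(50.2 − 37.8)
51.83 m = 48789  ⇒  m ≈ 941.3 g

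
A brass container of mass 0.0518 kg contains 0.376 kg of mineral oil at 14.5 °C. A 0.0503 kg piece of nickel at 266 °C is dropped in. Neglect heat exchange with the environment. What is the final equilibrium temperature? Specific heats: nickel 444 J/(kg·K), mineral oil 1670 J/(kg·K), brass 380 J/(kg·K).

T_f ≈ 22.9 °C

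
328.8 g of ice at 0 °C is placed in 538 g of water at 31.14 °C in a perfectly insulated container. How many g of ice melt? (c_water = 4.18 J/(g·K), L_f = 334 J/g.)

m_melted ≈ 210 g

Water can give up m c ΔT = 538×4.18×31.14 = 70029 J before reaching 0 °C.
To melt every bit of ice: 328.8×334 = 109819 J.
70029 J < 109819 J, so only part of the ice melts and the system sits at 0 °C.
Mass melted = 70029/334 ≈ 209.7 g.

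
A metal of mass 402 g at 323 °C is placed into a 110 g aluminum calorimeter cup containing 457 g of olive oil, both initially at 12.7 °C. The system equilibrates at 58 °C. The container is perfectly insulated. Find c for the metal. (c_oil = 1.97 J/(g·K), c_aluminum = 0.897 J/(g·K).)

c ≈ 0.425 J/(g·K)

Net heat exchanged in the isolated system is zero:
402×c×(58 − 323) + 457×1.97×(58 − 12.7) + 110×0.897×(58 − 12.7) = 0
-106530 c = -45253
c = -45253/-106530 ≈ 0.4248 J/(g·K)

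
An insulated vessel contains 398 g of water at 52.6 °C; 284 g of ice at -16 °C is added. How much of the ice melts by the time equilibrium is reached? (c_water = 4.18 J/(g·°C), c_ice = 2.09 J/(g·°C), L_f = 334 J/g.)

Cooling the water to 0 °C releases 398·4.18·52.6 = 87507 J.
Of that, 284·2.09·16 = 9497 J goes to bring the ice to 0 °C, leaving 78011 J.
To melt every bit of ice: 284·334 = 94856 J.
Since 78011 < 94856 J, not all the ice melts; equilibrium is at 0 °C.
Mass melted = 78011/334 ≈ 233.6 g.

m_melted ≈ 234 g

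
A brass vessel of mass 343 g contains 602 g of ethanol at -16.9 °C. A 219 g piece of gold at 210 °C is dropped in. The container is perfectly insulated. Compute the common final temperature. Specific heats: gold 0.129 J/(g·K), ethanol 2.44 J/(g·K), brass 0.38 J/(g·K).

T_f ≈ -13.0 °C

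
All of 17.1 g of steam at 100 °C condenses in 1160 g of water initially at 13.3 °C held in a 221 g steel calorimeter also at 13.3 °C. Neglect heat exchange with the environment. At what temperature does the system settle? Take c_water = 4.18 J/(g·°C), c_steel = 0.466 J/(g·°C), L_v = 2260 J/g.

T_f ≈ 22.2 °C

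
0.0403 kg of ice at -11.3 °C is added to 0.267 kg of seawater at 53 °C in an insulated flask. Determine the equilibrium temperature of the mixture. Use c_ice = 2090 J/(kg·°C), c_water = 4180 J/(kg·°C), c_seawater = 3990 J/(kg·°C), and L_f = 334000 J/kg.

Let T be the final temperature. ΣQ_i = 0:
ice -11.3→0 °C: 0.0403·2090·11.3 = 951.77
  latent heat to melt: 0.0403·334000 = 13460
  warm the meltwater: 168.45 T
  seawater cools: 0.267·3990·(T − 53) = 1065.3(T − 53)
1233.8 T = 56462 − 14412 = 42051
T ≈ 34.08 °C (positive, so assuming full melt was valid).

T_f ≈ 34.1 °C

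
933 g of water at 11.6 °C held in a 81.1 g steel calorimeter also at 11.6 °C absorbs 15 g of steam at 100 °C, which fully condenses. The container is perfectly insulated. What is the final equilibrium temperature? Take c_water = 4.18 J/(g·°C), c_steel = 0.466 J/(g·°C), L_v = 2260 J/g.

T_f ≈ 21.5 °C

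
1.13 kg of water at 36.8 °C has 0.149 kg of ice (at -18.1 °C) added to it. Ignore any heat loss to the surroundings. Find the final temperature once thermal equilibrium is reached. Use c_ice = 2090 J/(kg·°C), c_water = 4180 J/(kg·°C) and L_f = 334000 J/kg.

Energy conservation, ΣQ = 0:
warm ice to 0 °C: 0.149·2090·(0 − (-18.1)) = 5636.5
  latent heat to melt: 0.149·334000 = 49766
  warm the meltwater: 622.82 T
  water: 4723.4(T − 36.8)
5346.2 T = 173821 − 55403 = 118419
T ≈ 22.15 °C. Since T > 0 °C, the all-ice-melts assumption holds.

T_f ≈ 22.1 °C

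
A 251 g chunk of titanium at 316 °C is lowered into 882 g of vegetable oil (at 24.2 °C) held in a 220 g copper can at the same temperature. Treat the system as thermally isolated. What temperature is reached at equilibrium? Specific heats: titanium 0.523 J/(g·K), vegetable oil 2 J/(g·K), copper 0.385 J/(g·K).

T_f ≈ 43.5 °C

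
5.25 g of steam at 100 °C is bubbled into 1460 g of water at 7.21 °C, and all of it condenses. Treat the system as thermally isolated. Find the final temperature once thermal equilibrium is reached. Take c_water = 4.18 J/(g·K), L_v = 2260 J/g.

T_f ≈ 9.5 °C

Energy balance with sensible and latent terms:
latent heat released on condensation: 5.25×2260 = 11865
  condensate cools 100→T: 5.25×4.18×(T − 100) = 21.95(T − 100)
  water warms: 1460×4.18×(T − 7.21) = 6102.8(T − 7.21)
6124.7 T = 11865 + 2194.5 + 44001 = 58061
T ≈ 9.48 °C (< 100 °C, so full condensation is consistent).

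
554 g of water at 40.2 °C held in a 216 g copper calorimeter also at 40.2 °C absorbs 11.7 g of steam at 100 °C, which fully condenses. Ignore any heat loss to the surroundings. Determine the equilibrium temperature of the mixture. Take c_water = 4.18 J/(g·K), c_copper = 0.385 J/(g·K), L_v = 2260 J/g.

T_f ≈ 52.2 °C

Heat gained plus heat lost sum to zero:
latent heat released on condensation: 11.7·2260 = 26442
  condensed water 100 °C→T: 48.91(T − 100)
  water warms: 554·4.18·(T − 40.2) = 2315.7(T − 40.2)
  cup: 83.16(T − 40.2)
2447.8 T = 26442 + 4890.6 + 96435 = 127768
T ≈ 52.20 °C — below 100 °C, confirming all the steam condensed.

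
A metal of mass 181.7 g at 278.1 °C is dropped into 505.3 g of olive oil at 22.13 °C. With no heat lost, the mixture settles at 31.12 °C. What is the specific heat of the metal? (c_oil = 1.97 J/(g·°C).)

c ≈ 0.199 J/(g·°C)

m_s c (T_s − T_f) = m_oil c_oil (T_f − T_0):
181.7·c·(278.1 − 31.12) = 505.3·1.97·(31.12 − 22.13)
44876 c = 8949  ⇒  c ≈ 0.1994 J/(g·°C)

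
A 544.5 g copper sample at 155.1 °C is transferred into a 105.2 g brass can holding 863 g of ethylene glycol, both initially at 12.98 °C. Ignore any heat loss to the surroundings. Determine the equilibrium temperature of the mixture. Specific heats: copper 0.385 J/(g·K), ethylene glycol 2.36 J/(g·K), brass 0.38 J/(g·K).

Heat gained plus heat lost sum to zero:
544.5×0.385×(T − 155.1) + 863×2.36×(T − 12.98) + 105.2×0.38×(T − 12.98) = 0
209.63(T − 155.1) + 2036.7(T − 12.98) + 39.98(T − 12.98) = 0
(209.63 + 2036.7 + 39.98) T = 209.63×155.1 + 2036.7×12.98 + 39.98×12.98
T = 59469 / 2286.3 = 26 °C

T_f ≈ 26.0 °C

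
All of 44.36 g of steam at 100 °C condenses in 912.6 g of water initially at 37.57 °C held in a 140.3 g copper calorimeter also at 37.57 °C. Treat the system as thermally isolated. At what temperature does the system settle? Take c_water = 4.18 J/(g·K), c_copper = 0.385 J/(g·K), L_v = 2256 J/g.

T_f ≈ 65.1 °C

Energy conservation, ΣQ = 0:
steam→water at 100 °C releases m L_v = 44.36×2256 = 100076
  condensed water 100 °C→T: 185.42(T − 100)
  water warms: 912.6×4.18×(T − 37.57) = 3814.7(T − 37.57)
  cup: 54.02(T − 37.57)
4054.1 T = 100076 + 18542 + 145346 = 263965
T ≈ 65.11 °C, under the boiling point, so the assumption holds.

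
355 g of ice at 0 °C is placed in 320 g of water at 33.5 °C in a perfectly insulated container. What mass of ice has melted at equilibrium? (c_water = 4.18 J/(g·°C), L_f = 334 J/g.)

m_melted ≈ 134 g

Heat available from the water dropping to 0 °C: 320×4.18×33.5 = 44810 J.
Melting all 355 g of ice would need 355×334 = 118570 J.
That's not enough to melt it all — equilibrium is at 0 °C with ice remaining.
m_melt = 44810 / L_f = 134.2 g.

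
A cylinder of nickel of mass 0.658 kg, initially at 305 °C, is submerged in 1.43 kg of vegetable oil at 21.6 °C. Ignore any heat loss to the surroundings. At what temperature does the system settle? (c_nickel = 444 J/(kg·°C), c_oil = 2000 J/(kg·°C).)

T_f ≈ 47.9 °C

Conservation of energy gives ΣQ = 0:
0.658*444*(T − 305) + 1.43*2000*(T − 21.6) = 0
292.15(T − 305) + 2860(T − 21.6) = 0
3152.2 T = 150882
T ≈ 47.87 °C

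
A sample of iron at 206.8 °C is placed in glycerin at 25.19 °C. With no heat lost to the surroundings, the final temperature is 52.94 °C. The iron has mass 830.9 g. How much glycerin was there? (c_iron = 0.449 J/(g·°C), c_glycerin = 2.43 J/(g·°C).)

m ≈ 851 g

Heat lost by the iron = heat gained by the glycerin:
830.9×0.449×(206.8 − 52.94) = m×2.43×(52.94 − 25.19)
67.43 m = 57401  ⇒  m ≈ 851.2 g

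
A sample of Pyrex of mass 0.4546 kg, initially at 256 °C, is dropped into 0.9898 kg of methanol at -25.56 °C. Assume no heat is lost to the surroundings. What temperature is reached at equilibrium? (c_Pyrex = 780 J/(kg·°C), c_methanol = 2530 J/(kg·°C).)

T_f ≈ 9.4 °C

Set heat shed by the hot body equal to heat absorbed by the cold body:
0.4546*780*(256 − T) = 0.9898*2530*(T − (-25.56))
354.59(256 − T) = 2504.2(T − (-25.56))
2858.8 T = 26767  ⇒  T ≈ 9.36 °C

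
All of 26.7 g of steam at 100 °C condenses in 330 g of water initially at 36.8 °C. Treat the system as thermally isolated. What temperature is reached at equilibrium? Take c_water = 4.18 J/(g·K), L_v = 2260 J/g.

T_f ≈ 82.0 °C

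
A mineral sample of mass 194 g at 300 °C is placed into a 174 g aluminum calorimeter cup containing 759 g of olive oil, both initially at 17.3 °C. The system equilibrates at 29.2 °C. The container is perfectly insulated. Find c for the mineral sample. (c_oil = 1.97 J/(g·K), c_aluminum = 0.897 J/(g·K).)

Setting the total heat transfer to zero:
194×c×(29.2 − 300) + 759×1.97×(29.2 − 17.3) + 174×0.897×(29.2 − 17.3) = 0
-52535 c = -19651
c = -19651/-52535 ≈ 0.374 J/(g·K)

c ≈ 0.374 J/(g·K)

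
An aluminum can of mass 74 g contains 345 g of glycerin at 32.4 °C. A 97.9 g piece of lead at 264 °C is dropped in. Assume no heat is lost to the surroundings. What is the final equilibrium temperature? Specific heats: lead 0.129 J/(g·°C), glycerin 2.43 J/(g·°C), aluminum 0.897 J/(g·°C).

T_f ≈ 35.6 °C

T_f is the heat-capacity-weighted average of the initial temperatures:
T_f = (12.63*264 + 838.35*32.4 + 66.38*32.4) / (12.63 + 838.35 + 66.38)
    = 32647 / 917.36 ≈ 35.59 °C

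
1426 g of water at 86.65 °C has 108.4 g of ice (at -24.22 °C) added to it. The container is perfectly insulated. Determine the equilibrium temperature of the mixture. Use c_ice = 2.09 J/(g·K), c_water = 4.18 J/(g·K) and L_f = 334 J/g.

Energy balance with sensible and latent terms:
ice -24.22→0 °C: 108.4·2.09·24.22 = 5487.2; fusion: m_ice L_f = 108.4·334 = 36206; meltwater 0→T: 108.4·4.18·T = 453.11 T; water cools: 1426·4.18·(T − 86.65) = 5960.7(T − 86.65)
6413.8 T = 516493 − 41693 = 474800
T ≈ 74.03 °C — above 0 °C, consistent with complete melting.

T_f ≈ 74.0 °C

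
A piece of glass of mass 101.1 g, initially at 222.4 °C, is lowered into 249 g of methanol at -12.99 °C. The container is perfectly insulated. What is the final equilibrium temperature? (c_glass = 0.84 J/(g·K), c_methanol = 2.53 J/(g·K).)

Taking heat into each body as positive, Σ m c ΔT = 0:
101.1×0.84×(T − 222.4) + 249×2.53×(T − (-12.99)) = 0
84.92(T − 222.4) + 629.97(T − (-12.99)) = 0
714.89 T = 10704
T = 10704 / 714.89 = 15 °C

T_f ≈ 15.0 °C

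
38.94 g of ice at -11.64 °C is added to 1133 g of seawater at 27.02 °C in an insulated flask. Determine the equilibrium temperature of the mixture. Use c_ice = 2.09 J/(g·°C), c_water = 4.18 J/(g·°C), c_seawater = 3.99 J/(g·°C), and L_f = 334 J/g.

Conservation of energy gives ΣQ = 0:
ice -11.64→0 °C: 38.94×2.09×11.64 = 947.32; latent heat to melt: 38.94×334 = 13006; warm the meltwater: 162.77 T; seawater: 4520.7(T − 27.02)
4683.4 T = 122149 − 13953 = 108195
T ≈ 23.10 °C (positive, so assuming full melt was valid).

T_f ≈ 23.1 °C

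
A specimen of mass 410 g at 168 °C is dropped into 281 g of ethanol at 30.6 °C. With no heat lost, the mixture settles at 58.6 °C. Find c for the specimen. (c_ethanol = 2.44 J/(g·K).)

Heat gained plus heat lost sum to zero:
410×c×(58.6 − 168) + 281×2.44×(58.6 − 30.6) = 0
-44854 c = -19198
c = -19198/-44854 ≈ 0.428 J/(g·K)

c ≈ 0.428 J/(g·K)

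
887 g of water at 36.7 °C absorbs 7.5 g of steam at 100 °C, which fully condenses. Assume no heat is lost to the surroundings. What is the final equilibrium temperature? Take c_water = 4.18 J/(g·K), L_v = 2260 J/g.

T_f ≈ 41.8 °C

Conservation of energy gives ΣQ = 0:
latent heat released on condensation: 7.5·2260 = 16950; condensate cools 100→T: 7.5·4.18·(T − 100) = 31.35(T − 100); water warms: 887·4.18·(T − 36.7) = 3707.7(T − 36.7)
3739 T = 16950 + 3135 + 136071 = 156156
T ≈ 41.76 °C, under the boiling point, so the assumption holds.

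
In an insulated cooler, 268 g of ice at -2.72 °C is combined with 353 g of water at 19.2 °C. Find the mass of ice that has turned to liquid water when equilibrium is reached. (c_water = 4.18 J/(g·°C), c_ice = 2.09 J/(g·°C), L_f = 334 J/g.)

Water can give up m c ΔT = 353·4.18·19.2 = 28330 J before reaching 0 °C.
Of that, 268·2.09·2.72 = 1523.5 J goes to bring the ice to 0 °C, leaving 26807 J.
To melt every bit of ice: 268·334 = 89512 J.
That's not enough to melt it all — equilibrium is at 0 °C with ice remaining.
m_melt = 26807 / L_f = 80.26 g.

m_melted ≈ 80.3 g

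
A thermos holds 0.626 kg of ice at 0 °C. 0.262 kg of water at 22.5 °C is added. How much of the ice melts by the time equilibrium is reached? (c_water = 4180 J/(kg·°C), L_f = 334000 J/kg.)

Water can give up m c ΔT = 0.262·4180·22.5 = 24641 J before reaching 0 °C.
Melting all 0.626 kg of ice would need 0.626·334000 = 209084 J.
That's not enough to melt it all — equilibrium is at 0 °C with ice remaining.
m_melted·334000 = 24641  ⇒  m_melted ≈ 0.07378 kg.

m_melted ≈ 0.0738 kg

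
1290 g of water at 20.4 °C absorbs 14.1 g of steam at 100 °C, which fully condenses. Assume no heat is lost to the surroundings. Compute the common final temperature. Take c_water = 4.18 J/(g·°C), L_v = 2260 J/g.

T_f ≈ 27.1 °C

Heat gained plus heat lost sum to zero:
steam→water at 100 °C releases m L_v = 14.1×2260 = 31866; condensate cools 100→T: 14.1×4.18×(T − 100) = 58.94(T − 100); original water: 5392.2(T − 20.4)
5451.1 T = 31866 + 5893.8 + 110001 = 147761
T ≈ 27.11 °C — below 100 °C, confirming all the steam condensed.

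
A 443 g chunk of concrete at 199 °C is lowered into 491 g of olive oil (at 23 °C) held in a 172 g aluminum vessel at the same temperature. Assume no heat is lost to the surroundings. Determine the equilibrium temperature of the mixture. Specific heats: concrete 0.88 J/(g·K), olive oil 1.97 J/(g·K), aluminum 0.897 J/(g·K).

T_f ≈ 68.4 °C

Heat gained plus heat lost sum to zero:
443·0.88·(T − 199) + 491·1.97·(T − 23) + 172·0.897·(T − 23) = 0
389.84(T − 199) + 967.27(T − 23) + 154.28(T − 23) = 0
1511.4 T = 103374
T = 103374 / 1511.4 = 68.4 °C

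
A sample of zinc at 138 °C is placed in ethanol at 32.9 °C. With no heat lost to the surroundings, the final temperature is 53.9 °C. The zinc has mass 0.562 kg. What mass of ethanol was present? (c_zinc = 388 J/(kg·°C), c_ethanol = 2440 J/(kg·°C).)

m ≈ 0.358 kg

Net heat exchanged in the isolated system is zero:
0.562·388·(53.9 − 138) + m·2440·(53.9 − 32.9) = 0
51240 m = 18339
m = 18339/51240 ≈ 0.3579 kg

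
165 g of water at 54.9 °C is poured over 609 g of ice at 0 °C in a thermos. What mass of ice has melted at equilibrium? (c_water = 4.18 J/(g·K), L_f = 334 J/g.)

Heat available from the water dropping to 0 °C: 165×4.18×54.9 = 37865 J.
Melting all 609 g of ice would need 609×334 = 203406 J.
37865 J < 203406 J, so only part of the ice melts and the system sits at 0 °C.
m_melted×334 = 37865  ⇒  m_melted ≈ 113.4 g.

m_melted ≈ 113 g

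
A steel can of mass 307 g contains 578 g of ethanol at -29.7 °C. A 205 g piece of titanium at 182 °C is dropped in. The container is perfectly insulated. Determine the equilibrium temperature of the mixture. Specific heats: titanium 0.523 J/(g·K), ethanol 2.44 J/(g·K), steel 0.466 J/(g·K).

Energy conservation, ΣQ = 0:
205×0.523×(T − 182) + 578×2.44×(T − (-29.7)) + 307×0.466×(T − (-29.7)) = 0
1660.6 T = -26622
T = -26622 / 1660.6 = -16 °C

T_f ≈ -16.0 °C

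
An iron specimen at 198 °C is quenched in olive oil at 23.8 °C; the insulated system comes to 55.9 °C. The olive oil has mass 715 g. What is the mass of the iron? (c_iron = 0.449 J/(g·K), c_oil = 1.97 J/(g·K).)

m ≈ 709 g

Taking heat into each body as positive, Σ m c ΔT = 0:
m·0.449·(55.9 − 198) + 715·1.97·(55.9 − 23.8) = 0
-63.8 m = -45214
m = -45214/-63.8 ≈ 708.7 g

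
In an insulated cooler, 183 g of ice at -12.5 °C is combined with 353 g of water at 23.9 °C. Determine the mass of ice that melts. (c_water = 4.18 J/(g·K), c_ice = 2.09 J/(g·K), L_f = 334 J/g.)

m_melted ≈ 91.3 g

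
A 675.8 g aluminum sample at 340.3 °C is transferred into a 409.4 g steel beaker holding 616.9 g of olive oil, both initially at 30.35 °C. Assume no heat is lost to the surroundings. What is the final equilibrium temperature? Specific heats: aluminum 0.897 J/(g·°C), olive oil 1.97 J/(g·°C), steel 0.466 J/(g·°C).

With ΣQ=0 the equilibrium temperature is the m·c-weighted mean:
T_f = (606.19*340.3 + 1215.3*30.35 + 190.78*30.35) / (606.19 + 1215.3 + 190.78)
    = 248962 / 2012.3 ≈ 123.72 °C

T_f ≈ 123.7 °C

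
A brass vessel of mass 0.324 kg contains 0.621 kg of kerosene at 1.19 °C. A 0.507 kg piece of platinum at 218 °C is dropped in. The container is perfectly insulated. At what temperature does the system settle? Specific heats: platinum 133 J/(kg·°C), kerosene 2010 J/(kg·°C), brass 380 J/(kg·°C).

T_f ≈ 11.4 °C

Heat gained plus heat lost sum to zero:
0.507×133×(T − 218) + 0.621×2010×(T − 1.19) + 0.324×380×(T − 1.19) = 0
1438.8 T = 16332
T ≈ 11.35 °C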